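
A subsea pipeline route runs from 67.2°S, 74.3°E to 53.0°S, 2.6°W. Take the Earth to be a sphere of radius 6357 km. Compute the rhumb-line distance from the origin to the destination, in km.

Δψ = ln[tan(π/4+φ₂/2)/tan(π/4+φ₁/2)] = +0.5065;  Δφ = +0.2478 rad,  Δλ = -1.3422 rad
q = Δφ/Δψ = 0.4894
d = R·√(Δφ² + q²Δλ²) = 6357·0.70199 = 4463 km

4463 km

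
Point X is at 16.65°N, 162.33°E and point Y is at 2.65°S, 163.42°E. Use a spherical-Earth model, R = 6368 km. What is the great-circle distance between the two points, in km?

2148 km

Haversine: a = sin²(Δφ/2)+cos φ₁ cos φ₂ sin²(Δλ/2) = 0.02819;  σ = 2·atan2(√a,√(1−a))
σ = 19.330° → d = Rσ = 6368·0.33737 = 2148 km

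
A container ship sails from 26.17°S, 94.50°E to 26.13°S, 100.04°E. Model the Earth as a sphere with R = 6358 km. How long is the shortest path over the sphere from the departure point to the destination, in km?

cos σ = sin φ₁ sin φ₂ + cos φ₁ cos φ₂ cos Δλ
      = sin(-26.17°)sin(-26.13°) + cos(-26.17°)cos(-26.13°)cos(5.54°) = 0.9962
σ = 4.973° → d = Rσ = 6358·0.08679 = 552 km

552 km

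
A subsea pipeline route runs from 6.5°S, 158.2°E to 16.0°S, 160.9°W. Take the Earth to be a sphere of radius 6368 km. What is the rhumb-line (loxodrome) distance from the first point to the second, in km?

Δψ = ln[tan(π/4+φ₂/2)/tan(π/4+φ₁/2)] = -0.1693;  Δφ = -0.1658 rad,  Δλ = +0.7138 rad
q = Δφ/Δψ = 0.9796
d = R·√(Δφ² + q²Δλ²) = 6368·0.71865 = 4576 km

4576 km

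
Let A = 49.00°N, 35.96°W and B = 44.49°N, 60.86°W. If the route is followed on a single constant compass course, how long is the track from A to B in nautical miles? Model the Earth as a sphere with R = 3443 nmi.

1060 nmi

Rhumb course C = atan2(Δλ, Δψ) with Δψ = ln[tan(π/4+φ₂/2)/tan(π/4+φ₁/2)] = -0.1150, Δλ = -0.4346 → C = 255.18°
d = R·|Δφ| / |cos C| = 3443·0.07871 / 0.25575 = 1060 nmi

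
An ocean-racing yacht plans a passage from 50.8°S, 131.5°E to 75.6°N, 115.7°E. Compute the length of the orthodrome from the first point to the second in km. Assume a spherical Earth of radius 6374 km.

Haversine: a = sin²(Δφ/2)+cos φ₁ cos φ₂ sin²(Δλ/2) = 0.79968;  σ = 2·atan2(√a,√(1−a))
σ = 126.824° → d = Rσ = 6374·2.21349 = 14109 km

14109 km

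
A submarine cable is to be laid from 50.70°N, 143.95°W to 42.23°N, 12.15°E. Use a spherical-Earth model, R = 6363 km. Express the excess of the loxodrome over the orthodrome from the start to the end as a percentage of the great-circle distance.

Great circle: σ = 1.4793 rad → d_gc = Rσ = 9413.0 km
Rhumb: Δφ = -0.1478, Δλ = +2.7245, Δψ = -0.2153, q = Δφ/Δψ = 0.6868 → d_rh = R√(Δφ²+q²Δλ²) = 11942.9 km
Excess = (11942.9 − 9413.0) / 9413.0 = 2529.9 / 9413.0 = 26.88% ≈ 26.9%

26.9%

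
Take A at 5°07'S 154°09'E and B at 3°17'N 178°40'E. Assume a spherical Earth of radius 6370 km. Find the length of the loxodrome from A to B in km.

Rhumb course C = atan2(Δλ, Δψ) with Δψ = ln[tan(π/4+φ₂/2)/tan(π/4+φ₁/2)] = +0.1468, Δλ = +0.4279 → C = 71.07°
d = R·|Δφ| / |cos C| = 6370·0.14661 / 0.32442 = 2879 km

2879 km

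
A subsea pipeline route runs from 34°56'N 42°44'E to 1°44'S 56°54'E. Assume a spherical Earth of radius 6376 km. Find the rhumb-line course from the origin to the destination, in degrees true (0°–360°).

160.1°

Δψ = ln[tan(π/4+φ₂/2)/tan(π/4+φ₁/2)] = -0.6817
Δλ = +0.2473 rad (taken the short way round)
course = atan2(Δλ, Δψ) = 160.06°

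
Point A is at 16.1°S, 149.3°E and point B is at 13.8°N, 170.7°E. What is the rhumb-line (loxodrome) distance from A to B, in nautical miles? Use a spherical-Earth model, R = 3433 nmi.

Δψ = ln[tan(π/4+φ₂/2)/tan(π/4+φ₁/2)] = +0.5280;  Δφ = +0.5219 rad,  Δλ = +0.3735 rad
q = Δφ/Δψ = 0.9884
d = R·√(Δφ² + q²Δλ²) = 3433·0.63923 = 2194 nmi

2194 nmi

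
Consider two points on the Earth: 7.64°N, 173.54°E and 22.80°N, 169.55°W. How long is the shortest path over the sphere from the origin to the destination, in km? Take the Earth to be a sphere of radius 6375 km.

Haversine: a = sin²(Δφ/2)+cos φ₁ cos φ₂ sin²(Δλ/2) = 0.03715;  σ = 2·atan2(√a,√(1−a))
σ = 22.227° → d = Rσ = 6375·0.38793 = 2473 km

2473 km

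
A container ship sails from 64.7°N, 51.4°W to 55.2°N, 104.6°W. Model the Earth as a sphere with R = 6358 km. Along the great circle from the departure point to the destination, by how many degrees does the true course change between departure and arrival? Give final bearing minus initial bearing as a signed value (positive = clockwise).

-47.0°

Initial bearing θ₁ = atan2(sin Δλ cos φ₂, cos φ₁ sin φ₂ − sin φ₁ cos φ₂ cos Δλ) = 275.23°
Final bearing θ₂ = (initial bearing from the destination back to the start) + 180° = 228.22°
Δθ = θ₂ − θ₁ = -47.0°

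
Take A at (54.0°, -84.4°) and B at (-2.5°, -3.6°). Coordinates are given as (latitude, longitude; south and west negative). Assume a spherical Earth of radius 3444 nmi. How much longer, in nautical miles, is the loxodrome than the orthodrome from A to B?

Great circle: cos σ = sin φ₁ sin φ₂ + cos φ₁ cos φ₂ cos Δλ,  σ = 1.5122 rad → d_gc = 5207.9 nmi
Rhumb line: Δψ = -1.1678, q = Δφ/Δψ = 0.8444, d_rh = R√(Δφ²+q²Δλ²) = 5324.7 nmi
Excess = 5324.7 − 5207.9 = 116.8 ≈ 117 nmi

117 nmi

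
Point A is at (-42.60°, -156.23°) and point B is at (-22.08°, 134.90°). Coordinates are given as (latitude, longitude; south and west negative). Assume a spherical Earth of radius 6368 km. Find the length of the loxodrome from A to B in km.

Rhumb course C = atan2(Δλ, Δψ) with Δψ = ln[tan(π/4+φ₂/2)/tan(π/4+φ₁/2)] = +0.4280, Δλ = -1.2020 → C = 289.60°
d = R·|Δφ| / |cos C| = 6368·0.35814 / 0.33547 = 6798 km

6798 km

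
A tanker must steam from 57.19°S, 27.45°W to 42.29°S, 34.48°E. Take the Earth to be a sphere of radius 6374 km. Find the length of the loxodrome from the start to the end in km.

4706 km

Rhumb course C = atan2(Δλ, Δψ) with Δψ = ln[tan(π/4+φ₂/2)/tan(π/4+φ₁/2)] = +0.4068, Δλ = +1.0809 → C = 69.38°
d = R·|Δφ| / |cos C| = 6374·0.26005 / 0.35223 = 4706 km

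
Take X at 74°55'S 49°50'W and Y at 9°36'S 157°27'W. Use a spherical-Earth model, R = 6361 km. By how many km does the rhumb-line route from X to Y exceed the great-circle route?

Great circle: cos σ = sin φ₁ sin φ₂ + cos φ₁ cos φ₂ cos Δλ,  σ = 1.4873 rad → d_gc = 9460.9 km
Rhumb line: Δψ = +1.8536, q = Δφ/Δψ = 0.6150, d_rh = R√(Δφ²+q²Δλ²) = 10323.5 km
Excess = 10323.5 − 9460.9 = 862.6 ≈ 863 km

863 km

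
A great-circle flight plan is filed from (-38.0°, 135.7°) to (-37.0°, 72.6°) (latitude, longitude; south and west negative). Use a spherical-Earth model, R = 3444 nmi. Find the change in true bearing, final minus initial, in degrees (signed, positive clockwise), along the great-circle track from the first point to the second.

Initial bearing θ₁ = atan2(sin Δλ cos φ₂, cos φ₁ sin φ₂ − sin φ₁ cos φ₂ cos Δλ) = 250.53°
Final bearing θ₂ = (initial bearing from the destination back to the start) + 180° = 291.52°
Δθ = θ₂ − θ₁ = +41.0°

+41.0°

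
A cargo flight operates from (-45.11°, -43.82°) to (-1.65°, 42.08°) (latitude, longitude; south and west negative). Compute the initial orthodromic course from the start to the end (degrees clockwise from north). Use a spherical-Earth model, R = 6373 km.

θ = atan2( sin Δλ·cos φ₂ ,  cos φ₁ sin φ₂ − sin φ₁ cos φ₂ cos Δλ )
  = atan2(+0.9970, +0.0303) = 88.26°

88.3°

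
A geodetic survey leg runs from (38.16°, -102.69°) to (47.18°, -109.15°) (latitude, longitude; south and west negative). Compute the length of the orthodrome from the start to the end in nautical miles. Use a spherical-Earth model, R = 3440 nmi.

cos σ = sin φ₁ sin φ₂ + cos φ₁ cos φ₂ cos Δλ
      = sin(38.16°)sin(47.18°) + cos(38.16°)cos(47.18°)cos(-6.46°) = 0.9842
σ = 10.186° → d = Rσ = 3440·0.17777 = 612 nmi

612 nmi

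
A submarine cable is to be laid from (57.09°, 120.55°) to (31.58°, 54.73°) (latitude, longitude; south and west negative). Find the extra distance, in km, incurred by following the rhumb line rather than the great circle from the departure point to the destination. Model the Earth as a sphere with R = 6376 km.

Great circle: cos σ = sin φ₁ sin φ₂ + cos φ₁ cos φ₂ cos Δλ,  σ = 0.8902 rad → d_gc = 5676.1 km
Rhumb line: Δψ = -0.6382, q = Δφ/Δψ = 0.6977, d_rh = R√(Δφ²+q²Δλ²) = 5845.9 km
Excess = 5845.9 − 5676.1 = 169.8 ≈ 170 km

170 km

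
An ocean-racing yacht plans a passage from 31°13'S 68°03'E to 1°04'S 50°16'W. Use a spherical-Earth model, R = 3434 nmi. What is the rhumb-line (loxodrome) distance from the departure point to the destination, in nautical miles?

Rhumb course C = atan2(Δλ, Δψ) with Δψ = ln[tan(π/4+φ₂/2)/tan(π/4+φ₁/2)] = +0.5554, Δλ = -2.0650 → C = 285.05°
d = R·|Δφ| / |cos C| = 3434·0.52622 / 0.25971 = 6958 nmi

6958 nmi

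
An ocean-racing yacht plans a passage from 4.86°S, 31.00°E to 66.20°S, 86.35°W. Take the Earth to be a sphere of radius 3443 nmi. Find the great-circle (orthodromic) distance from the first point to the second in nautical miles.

Haversine: a = sin²(Δφ/2)+cos φ₁ cos φ₂ sin²(Δλ/2) = 0.55361;  σ = 2·atan2(√a,√(1−a))
σ = 96.155° → d = Rσ = 3443·1.67822 = 5778 nmi

5778 nmi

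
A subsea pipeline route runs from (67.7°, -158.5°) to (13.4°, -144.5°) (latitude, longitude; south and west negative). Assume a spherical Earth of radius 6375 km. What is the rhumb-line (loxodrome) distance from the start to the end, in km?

6135 km

Δψ = ln[tan(π/4+φ₂/2)/tan(π/4+φ₁/2)] = -1.3880;  Δφ = -0.9477 rad,  Δλ = +0.2443 rad
q = Δφ/Δψ = 0.6828
d = R·√(Δφ² + q²Δλ²) = 6375·0.96229 = 6135 km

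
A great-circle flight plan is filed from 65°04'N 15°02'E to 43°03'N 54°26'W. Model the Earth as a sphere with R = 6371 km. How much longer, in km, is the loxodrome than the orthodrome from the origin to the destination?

Great circle: cos σ = sin φ₁ sin φ₂ + cos φ₁ cos φ₂ cos Δλ,  σ = 0.7568 rad → d_gc = 4821.3 km
Rhumb line: Δψ = -0.6752, q = Δφ/Δψ = 0.5691, d_rh = R√(Δφ²+q²Δλ²) = 5031.9 km
Excess = 5031.9 − 4821.3 = 210.6 ≈ 211 km

211 km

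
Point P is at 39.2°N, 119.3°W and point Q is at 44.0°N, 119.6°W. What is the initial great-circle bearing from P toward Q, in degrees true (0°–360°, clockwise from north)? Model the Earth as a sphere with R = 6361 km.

357.4°

N = sin Δλ·cos φ₂ = -0.0038;  D = cos φ₁ sin φ₂ − sin φ₁ cos φ₂ cos Δλ = +0.0837
initial course = atan2(N, D) = 357.42°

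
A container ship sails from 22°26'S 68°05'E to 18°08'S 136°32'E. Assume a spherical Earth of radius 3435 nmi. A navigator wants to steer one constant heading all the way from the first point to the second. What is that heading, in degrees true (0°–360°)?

86.2°

Meridional parts: M(φ₁)=-0.4019, M(φ₂)=-0.3219 → ΔM = +0.0800;  Δλ = +1.1947 rad
tan C = Δλ / ΔM = +14.9270 → C = 86.17°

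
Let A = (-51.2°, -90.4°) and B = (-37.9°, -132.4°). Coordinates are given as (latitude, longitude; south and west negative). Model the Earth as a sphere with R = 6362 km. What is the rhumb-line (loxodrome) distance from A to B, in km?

Rhumb course C = atan2(Δλ, Δψ) with Δψ = ln[tan(π/4+φ₂/2)/tan(π/4+φ₁/2)] = +0.3279, Δλ = -0.7330 → C = 294.10°
d = R·|Δφ| / |cos C| = 6362·0.23213 / 0.40833 = 3617 km

3617 km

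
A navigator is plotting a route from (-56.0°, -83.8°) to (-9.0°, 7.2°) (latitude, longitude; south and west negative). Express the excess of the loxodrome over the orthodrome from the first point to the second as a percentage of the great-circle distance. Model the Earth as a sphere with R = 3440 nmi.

Great circle: σ = 1.4505 rad → d_gc = Rσ = 4989.6 nmi
Rhumb: Δφ = +0.8203, Δλ = +1.5882, Δψ = +1.0273, q = Δφ/Δψ = 0.7985 → d_rh = R√(Δφ²+q²Δλ²) = 5195.7 nmi
Excess = (5195.7 − 4989.6) / 4989.6 = 206.1 / 4989.6 = 4.13% ≈ 4.1%

4.1%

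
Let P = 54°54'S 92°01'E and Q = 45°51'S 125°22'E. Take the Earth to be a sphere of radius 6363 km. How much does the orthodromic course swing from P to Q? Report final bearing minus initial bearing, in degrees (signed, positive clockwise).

-26.1°

Initial bearing θ₁ = atan2(sin Δλ cos φ₂, cos φ₁ sin φ₂ − sin φ₁ cos φ₂ cos Δλ) = 80.59°
Final bearing θ₂ = (initial bearing from the destination back to the start) + 180° = 54.53°
Δθ = θ₂ − θ₁ = -26.1°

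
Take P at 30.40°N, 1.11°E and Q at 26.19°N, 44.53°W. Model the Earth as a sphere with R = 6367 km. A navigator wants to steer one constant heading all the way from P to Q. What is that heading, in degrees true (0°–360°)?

264.0°

Meridional parts: M(φ₁)=+0.5574, M(φ₂)=+0.4739 → ΔM = -0.0835;  Δλ = -0.7966 rad
tan C = Δλ / ΔM = +9.5422 → C = 264.02°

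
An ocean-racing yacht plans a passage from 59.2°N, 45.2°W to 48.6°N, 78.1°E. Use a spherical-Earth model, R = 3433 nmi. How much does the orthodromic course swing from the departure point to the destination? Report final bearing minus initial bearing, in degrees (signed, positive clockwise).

+112.8°

Initial bearing θ₁ = atan2(sin Δλ cos φ₂, cos φ₁ sin φ₂ − sin φ₁ cos φ₂ cos Δλ) = 38.46°
Final bearing θ₂ = (initial bearing from the destination back to the start) + 180° = 151.21°
Δθ = θ₂ − θ₁ = +112.8°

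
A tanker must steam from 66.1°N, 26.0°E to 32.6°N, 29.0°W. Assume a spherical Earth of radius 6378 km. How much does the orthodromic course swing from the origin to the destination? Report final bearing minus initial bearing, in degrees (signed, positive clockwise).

At departure: θ₁ = atan2(sin Δλ cos φ₂, cos φ₁ sin φ₂ − sin φ₁ cos φ₂ cos Δλ) = 252.05°
At arrival: θ₂ = atan2(sin Δλ cos φ₁, −cos φ₂ sin φ₁ + sin φ₂ cos φ₁ cos Δλ) = 207.23°
Δθ = θ₂ − θ₁ = -44.8°

-44.8°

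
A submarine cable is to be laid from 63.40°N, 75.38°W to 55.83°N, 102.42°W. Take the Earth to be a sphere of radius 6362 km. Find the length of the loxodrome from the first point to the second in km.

Δψ = ln[tan(π/4+φ₂/2)/tan(π/4+φ₁/2)] = -0.2625;  Δφ = -0.1321 rad,  Δλ = -0.4719 rad
q = Δφ/Δψ = 0.5033
d = R·√(Δφ² + q²Δλ²) = 6362·0.27179 = 1729 km

1729 km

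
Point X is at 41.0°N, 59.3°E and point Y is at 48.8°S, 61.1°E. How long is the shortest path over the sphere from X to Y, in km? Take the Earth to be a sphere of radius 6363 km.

Haversine: a = sin²(Δφ/2)+cos φ₁ cos φ₂ sin²(Δλ/2) = 0.49838;  σ = 2·atan2(√a,√(1−a))
σ = 89.814° → d = Rσ = 6363·1.56755 = 9974 km

9974 km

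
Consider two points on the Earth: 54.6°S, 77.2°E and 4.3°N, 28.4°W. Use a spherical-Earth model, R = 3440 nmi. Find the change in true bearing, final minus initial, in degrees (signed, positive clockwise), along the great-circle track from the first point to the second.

+65.5°

Initial bearing θ₁ = atan2(sin Δλ cos φ₂, cos φ₁ sin φ₂ − sin φ₁ cos φ₂ cos Δλ) = 259.66°
Final bearing θ₂ = (initial bearing from the destination back to the start) + 180° = 325.15°
Δθ = θ₂ − θ₁ = +65.5°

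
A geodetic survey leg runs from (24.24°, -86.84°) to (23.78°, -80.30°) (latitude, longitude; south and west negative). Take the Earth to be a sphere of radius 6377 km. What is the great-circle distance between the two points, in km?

667 km

Haversine: a = sin²(Δφ/2)+cos φ₁ cos φ₂ sin²(Δλ/2) = 0.00273;  σ = 2·atan2(√a,√(1−a))
σ = 5.991° → d = Rσ = 6377·0.10457 = 667 km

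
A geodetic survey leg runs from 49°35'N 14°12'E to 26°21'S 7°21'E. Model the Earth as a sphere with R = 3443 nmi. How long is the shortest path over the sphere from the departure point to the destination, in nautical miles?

4578 nmi

cos σ = sin φ₁ sin φ₂ + cos φ₁ cos φ₂ cos Δλ
      = sin(49.58°)sin(-26.35°) + cos(49.58°)cos(-26.35°)cos(-6.85°) = 0.2389
σ = 76.178° → d = Rσ = 3443·1.32956 = 4578 nmi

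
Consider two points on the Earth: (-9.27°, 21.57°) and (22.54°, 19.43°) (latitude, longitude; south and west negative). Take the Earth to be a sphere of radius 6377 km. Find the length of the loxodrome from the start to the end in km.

Δψ = ln[tan(π/4+φ₂/2)/tan(π/4+φ₁/2)] = +0.5665;  Δφ = +0.5552 rad,  Δλ = -0.0374 rad
q = Δφ/Δψ = 0.9801
d = R·√(Δφ² + q²Δλ²) = 6377·0.55639 = 3548 km

3548 km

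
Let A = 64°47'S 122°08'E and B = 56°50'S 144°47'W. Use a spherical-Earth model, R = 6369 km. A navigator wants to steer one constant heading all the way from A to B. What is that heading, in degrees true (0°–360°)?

Meridional parts: M(φ₁)=-1.4975, M(φ₂)=-1.2113 → ΔM = +0.2862;  Δλ = +1.6246 rad
tan C = Δλ / ΔM = +5.6766 → C = 80.01°

80.0°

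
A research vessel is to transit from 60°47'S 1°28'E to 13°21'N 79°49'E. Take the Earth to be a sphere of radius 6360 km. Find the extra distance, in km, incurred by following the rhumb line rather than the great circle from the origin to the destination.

Great circle: cos σ = sin φ₁ sin φ₂ + cos φ₁ cos φ₂ cos Δλ,  σ = 1.6766 rad → d_gc = 10663.3 km
Rhumb line: Δψ = +1.5798, q = Δφ/Δψ = 0.8190, d_rh = R√(Δφ²+q²Δλ²) = 10883.7 km
Excess = 10883.7 − 10663.3 = 220.4 ≈ 220 km

220 km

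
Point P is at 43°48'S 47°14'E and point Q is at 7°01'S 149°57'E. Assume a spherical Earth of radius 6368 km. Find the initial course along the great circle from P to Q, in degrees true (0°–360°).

103.9°

θ = atan2( sin Δλ·cos φ₂ ,  cos φ₁ sin φ₂ − sin φ₁ cos φ₂ cos Δλ )
  = atan2(+0.9682, -0.2394) = 103.89°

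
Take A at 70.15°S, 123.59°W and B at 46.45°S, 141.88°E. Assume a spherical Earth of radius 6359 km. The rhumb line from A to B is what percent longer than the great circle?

9.3%

Great circle: σ = 0.8457 rad → d_gc = Rσ = 5377.6 km
Rhumb: Δφ = +0.4136, Δλ = -1.6499, Δψ = +0.8255, q = Δφ/Δψ = 0.5011 → d_rh = R√(Δφ²+q²Δλ²) = 5878.6 km
Excess = (5878.6 − 5377.6) / 5377.6 = 501.0 / 5377.6 = 9.32% ≈ 9.3%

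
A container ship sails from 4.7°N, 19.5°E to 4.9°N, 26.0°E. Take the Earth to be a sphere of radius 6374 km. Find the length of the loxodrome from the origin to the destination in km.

721 km

Δψ = ln[tan(π/4+φ₂/2)/tan(π/4+φ₁/2)] = +0.0035;  Δφ = +0.0035 rad,  Δλ = +0.1134 rad
q = Δφ/Δψ = 0.9965
d = R·√(Δφ² + q²Δλ²) = 6374·0.11310 = 721 km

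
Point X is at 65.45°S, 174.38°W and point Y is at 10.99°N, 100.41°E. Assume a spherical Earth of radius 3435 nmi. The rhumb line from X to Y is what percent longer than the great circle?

Great circle: σ = 1.7106 rad → d_gc = Rσ = 5875.90 nmi
Rhumb: Δφ = +1.3341, Δλ = -1.4872, Δψ = +1.7182, q = Δφ/Δψ = 0.7765 → d_rh = R√(Δφ²+q²Δλ²) = 6060.98 nmi
Excess = (6060.98 − 5875.90) / 5875.90 = 185.08 / 5875.90 = 3.1498% ≈ 3.1%

3.1%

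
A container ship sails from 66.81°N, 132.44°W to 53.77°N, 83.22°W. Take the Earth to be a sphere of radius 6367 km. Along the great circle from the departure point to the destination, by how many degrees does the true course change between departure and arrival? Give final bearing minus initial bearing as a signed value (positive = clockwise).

+43.6°

Initial bearing θ₁ = atan2(sin Δλ cos φ₂, cos φ₁ sin φ₂ − sin φ₁ cos φ₂ cos Δλ) = 94.75°
Final bearing θ₂ = (initial bearing from the destination back to the start) + 180° = 138.40°
Δθ = θ₂ − θ₁ = +43.6°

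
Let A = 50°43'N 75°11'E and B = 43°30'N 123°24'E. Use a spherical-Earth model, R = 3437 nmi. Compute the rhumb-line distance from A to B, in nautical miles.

2011 nmi

Δψ = ln[tan(π/4+φ₂/2)/tan(π/4+φ₁/2)] = -0.1855;  Δφ = -0.1260 rad,  Δλ = +0.8415 rad
q = Δφ/Δψ = 0.6791
d = R·√(Δφ² + q²Δλ²) = 3437·0.58522 = 2011 nmi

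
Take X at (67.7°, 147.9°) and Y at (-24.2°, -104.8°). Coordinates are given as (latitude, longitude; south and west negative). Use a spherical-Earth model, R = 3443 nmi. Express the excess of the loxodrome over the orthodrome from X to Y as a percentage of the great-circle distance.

4.5%

Great circle: σ = 2.0739 rad → d_gc = Rσ = 7140.6 nmi
Rhumb: Δφ = -1.6040, Δλ = +1.8727, Δψ = -2.0596, q = Δφ/Δψ = 0.7788 → d_rh = R√(Δφ²+q²Δλ²) = 7464.1 nmi
Excess = (7464.1 − 7140.6) / 7140.6 = 323.5 / 7140.6 = 4.53% ≈ 4.5%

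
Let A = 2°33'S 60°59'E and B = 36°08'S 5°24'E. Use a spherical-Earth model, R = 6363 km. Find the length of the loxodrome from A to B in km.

Rhumb course C = atan2(Δλ, Δψ) with Δψ = ln[tan(π/4+φ₂/2)/tan(π/4+φ₁/2)] = -0.6326, Δλ = -0.9701 → C = 236.89°
d = R·|Δφ| / |cos C| = 6363·0.58614 / 0.54624 = 6828 km

6828 km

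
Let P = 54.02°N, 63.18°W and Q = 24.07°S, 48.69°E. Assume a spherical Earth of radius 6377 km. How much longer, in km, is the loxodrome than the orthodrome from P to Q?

358 km

Great circle: cos σ = sin φ₁ sin φ₂ + cos φ₁ cos φ₂ cos Δλ,  σ = 2.1292 rad → d_gc = 13578.1 km
Rhumb line: Δψ = -1.5578, q = Δφ/Δψ = 0.8749, d_rh = R√(Δφ²+q²Δλ²) = 13935.9 km
Excess = 13935.9 − 13578.1 = 357.8 ≈ 358 km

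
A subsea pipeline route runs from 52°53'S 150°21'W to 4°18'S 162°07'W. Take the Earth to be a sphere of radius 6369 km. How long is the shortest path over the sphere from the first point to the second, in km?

5507 km

Haversine: a = sin²(Δφ/2)+cos φ₁ cos φ₂ sin²(Δλ/2) = 0.17556;  σ = 2·atan2(√a,√(1−a))
σ = 49.542° → d = Rσ = 6369·0.86468 = 5507 km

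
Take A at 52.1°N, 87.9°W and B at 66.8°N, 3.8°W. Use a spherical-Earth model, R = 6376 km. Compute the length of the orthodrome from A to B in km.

Haversine: a = sin²(Δφ/2)+cos φ₁ cos φ₂ sin²(Δλ/2) = 0.12492;  σ = 2·atan2(√a,√(1−a))
σ = 41.397° → d = Rσ = 6376·0.72251 = 4607 km

4607 km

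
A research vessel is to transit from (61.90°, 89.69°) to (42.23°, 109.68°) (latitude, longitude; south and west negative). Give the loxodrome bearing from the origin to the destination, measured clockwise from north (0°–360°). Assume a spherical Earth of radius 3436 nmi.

148.6°

Δψ = ln[tan(π/4+φ₂/2)/tan(π/4+φ₁/2)] = -0.5707
Δλ = +0.3489 rad (taken the short way round)
course = atan2(Δλ, Δψ) = 148.56°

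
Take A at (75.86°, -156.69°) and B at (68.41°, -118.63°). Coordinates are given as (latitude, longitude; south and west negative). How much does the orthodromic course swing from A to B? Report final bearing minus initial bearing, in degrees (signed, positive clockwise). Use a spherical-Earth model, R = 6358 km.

+36.4°

At departure: θ₁ = atan2(sin Δλ cos φ₂, cos φ₁ sin φ₂ − sin φ₁ cos φ₂ cos Δλ) = 103.34°
At arrival: θ₂ = atan2(sin Δλ cos φ₁, −cos φ₂ sin φ₁ + sin φ₂ cos φ₁ cos Δλ) = 139.76°
Δθ = θ₂ − θ₁ = +36.4°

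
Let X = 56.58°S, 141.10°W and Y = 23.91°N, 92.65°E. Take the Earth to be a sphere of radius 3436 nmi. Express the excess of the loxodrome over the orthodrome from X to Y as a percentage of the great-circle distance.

4.4%

Great circle: σ = 2.2601 rad → d_gc = Rσ = 7765.8 nmi
Rhumb: Δφ = +1.4048, Δλ = -2.2035, Δψ = +1.6333, q = Δφ/Δψ = 0.8601 → d_rh = R√(Δφ²+q²Δλ²) = 8106.0 nmi
Excess = (8106.0 − 7765.8) / 7765.8 = 340.2 / 7765.8 = 4.38% ≈ 4.4%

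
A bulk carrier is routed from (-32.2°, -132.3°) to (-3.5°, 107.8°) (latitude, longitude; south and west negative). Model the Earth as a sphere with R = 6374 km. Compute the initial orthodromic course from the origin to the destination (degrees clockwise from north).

N = sin Δλ·cos φ₂ = -0.8653;  D = cos φ₁ sin φ₂ − sin φ₁ cos φ₂ cos Δλ = -0.3168
initial course = atan2(N, D) = 249.89°

249.9°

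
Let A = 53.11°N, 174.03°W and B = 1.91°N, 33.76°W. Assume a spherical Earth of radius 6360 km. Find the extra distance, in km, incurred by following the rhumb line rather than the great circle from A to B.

Great circle: cos σ = sin φ₁ sin φ₂ + cos φ₁ cos φ₂ cos Δλ,  σ = 2.0205 rad → d_gc = 12850.7 km
Rhumb line: Δψ = -1.0647, q = Δφ/Δψ = 0.8393, d_rh = R√(Δφ²+q²Δλ²) = 14250.8 km
Excess = 14250.8 − 12850.7 = 1400.1 ≈ 1400 km

1400 km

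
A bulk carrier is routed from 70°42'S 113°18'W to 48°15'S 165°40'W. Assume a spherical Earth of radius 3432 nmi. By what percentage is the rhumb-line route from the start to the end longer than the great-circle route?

2.7%

Great circle: σ = 0.5762 rad → d_gc = Rσ = 1977.7 nmi
Rhumb: Δφ = +0.3918, Δλ = -0.9140, Δψ = +0.8077, q = Δφ/Δψ = 0.4851 → d_rh = R√(Δφ²+q²Δλ²) = 2030.7 nmi
Excess = (2030.7 − 1977.7) / 1977.7 = 53.0 / 1977.7 = 2.68% ≈ 2.7%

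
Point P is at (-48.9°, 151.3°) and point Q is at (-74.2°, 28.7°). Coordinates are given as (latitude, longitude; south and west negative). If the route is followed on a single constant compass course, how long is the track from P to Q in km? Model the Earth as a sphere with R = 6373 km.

Rhumb course C = atan2(Δλ, Δψ) with Δψ = ln[tan(π/4+φ₂/2)/tan(π/4+φ₁/2)] = -0.9938, Δλ = -2.1398 → C = 245.09°
d = R·|Δφ| / |cos C| = 6373·0.44157 / 0.42124 = 6680 km

6680 km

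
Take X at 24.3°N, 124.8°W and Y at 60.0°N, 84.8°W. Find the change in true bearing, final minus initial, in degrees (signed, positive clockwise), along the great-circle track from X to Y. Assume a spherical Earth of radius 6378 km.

+28.8°

At departure: θ₁ = atan2(sin Δλ cos φ₂, cos φ₁ sin φ₂ − sin φ₁ cos φ₂ cos Δλ) = 26.97°
At arrival: θ₂ = atan2(sin Δλ cos φ₁, −cos φ₂ sin φ₁ + sin φ₂ cos φ₁ cos Δλ) = 55.75°
Δθ = θ₂ − θ₁ = +28.8°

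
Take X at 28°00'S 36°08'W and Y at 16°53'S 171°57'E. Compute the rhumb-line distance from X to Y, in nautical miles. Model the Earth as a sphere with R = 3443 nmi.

Δψ = ln[tan(π/4+φ₂/2)/tan(π/4+φ₁/2)] = +0.2104;  Δφ = +0.1940 rad,  Δλ = -2.6514 rad
q = Δφ/Δψ = 0.9223
d = R·√(Δφ² + q²Δλ²) = 3443·2.45317 = 8446 nmi

8446 nmi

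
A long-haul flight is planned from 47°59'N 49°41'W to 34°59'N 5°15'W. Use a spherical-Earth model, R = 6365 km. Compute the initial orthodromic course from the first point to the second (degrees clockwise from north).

95.1°

N = sin Δλ·cos φ₂ = +0.5736;  D = cos φ₁ sin φ₂ − sin φ₁ cos φ₂ cos Δλ = -0.0509
initial course = atan2(N, D) = 95.07°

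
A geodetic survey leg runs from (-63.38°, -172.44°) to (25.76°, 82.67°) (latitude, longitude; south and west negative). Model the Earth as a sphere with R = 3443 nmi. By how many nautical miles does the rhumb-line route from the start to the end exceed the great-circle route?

Great circle: cos σ = sin φ₁ sin φ₂ + cos φ₁ cos φ₂ cos Δλ,  σ = 2.0854 rad → d_gc = 7180.2 nmi
Rhumb line: Δψ = +1.9071, q = Δφ/Δψ = 0.8158, d_rh = R√(Δφ²+q²Δλ²) = 7425.2 nmi
Excess = 7425.2 − 7180.2 = 245.0 ≈ 245 nmi

245 nmi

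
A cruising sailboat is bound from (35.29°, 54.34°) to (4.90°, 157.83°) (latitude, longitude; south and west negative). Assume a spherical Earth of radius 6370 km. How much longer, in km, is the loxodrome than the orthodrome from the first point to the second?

Great circle: cos σ = sin φ₁ sin φ₂ + cos φ₁ cos φ₂ cos Δλ,  σ = 1.7116 rad → d_gc = 10903.1 km
Rhumb line: Δψ = -0.5734, q = Δφ/Δψ = 0.9250, d_rh = R√(Δφ²+q²Δλ²) = 11166.4 km
Excess = 11166.4 − 10903.1 = 263.3 ≈ 263 km

263 km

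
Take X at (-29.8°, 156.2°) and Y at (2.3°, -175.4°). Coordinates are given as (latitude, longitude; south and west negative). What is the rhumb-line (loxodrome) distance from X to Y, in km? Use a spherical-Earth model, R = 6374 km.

4679 km

Δψ = ln[tan(π/4+φ₂/2)/tan(π/4+φ₁/2)] = +0.5854;  Δφ = +0.5603 rad,  Δλ = +0.4957 rad
q = Δφ/Δψ = 0.9570
d = R·√(Δφ² + q²Δλ²) = 6374·0.73409 = 4679 km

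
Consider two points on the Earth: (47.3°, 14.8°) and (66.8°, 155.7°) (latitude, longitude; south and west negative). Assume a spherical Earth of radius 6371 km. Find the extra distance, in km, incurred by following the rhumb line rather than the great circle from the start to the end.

1654 km

Great circle: cos σ = sin φ₁ sin φ₂ + cos φ₁ cos φ₂ cos Δλ,  σ = 1.0836 rad → d_gc = 6903.5 km
Rhumb line: Δψ = +0.6441, q = Δφ/Δψ = 0.5284, d_rh = R√(Δφ²+q²Δλ²) = 8557.9 km
Excess = 8557.9 − 6903.5 = 1654.4 ≈ 1654 km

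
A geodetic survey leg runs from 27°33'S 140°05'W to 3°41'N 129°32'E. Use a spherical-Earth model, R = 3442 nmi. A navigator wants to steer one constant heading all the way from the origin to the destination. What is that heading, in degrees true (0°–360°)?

289.7°

Δψ = ln[tan(π/4+φ₂/2)/tan(π/4+φ₁/2)] = +0.5648
Δλ = -1.5775 rad (taken the short way round)
course = atan2(Δλ, Δψ) = 289.70°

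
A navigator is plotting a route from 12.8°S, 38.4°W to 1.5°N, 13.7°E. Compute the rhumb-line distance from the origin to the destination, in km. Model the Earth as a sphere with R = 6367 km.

Δψ = ln[tan(π/4+φ₂/2)/tan(π/4+φ₁/2)] = +0.2515;  Δφ = +0.2496 rad,  Δλ = +0.9093 rad
q = Δφ/Δψ = 0.9925
d = R·√(Δφ² + q²Δλ²) = 6367·0.93638 = 5962 km

5962 km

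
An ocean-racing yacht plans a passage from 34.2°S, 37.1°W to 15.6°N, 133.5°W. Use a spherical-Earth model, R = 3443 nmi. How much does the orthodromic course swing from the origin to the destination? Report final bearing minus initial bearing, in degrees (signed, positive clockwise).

+22.5°

At departure: θ₁ = atan2(sin Δλ cos φ₂, cos φ₁ sin φ₂ − sin φ₁ cos φ₂ cos Δλ) = 279.61°
At arrival: θ₂ = atan2(sin Δλ cos φ₁, −cos φ₂ sin φ₁ + sin φ₂ cos φ₁ cos Δλ) = 302.15°
Δθ = θ₂ − θ₁ = +22.5°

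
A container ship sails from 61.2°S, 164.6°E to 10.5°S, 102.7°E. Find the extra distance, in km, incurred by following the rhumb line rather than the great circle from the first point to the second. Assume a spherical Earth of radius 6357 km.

Great circle: cos σ = sin φ₁ sin φ₂ + cos φ₁ cos φ₂ cos Δλ,  σ = 1.1780 rad → d_gc = 7488.3 km
Rhumb line: Δψ = +1.1753, q = Δφ/Δψ = 0.7529, d_rh = R√(Δφ²+q²Δλ²) = 7640.6 km
Excess = 7640.6 − 7488.3 = 152.3 ≈ 152 km

152 km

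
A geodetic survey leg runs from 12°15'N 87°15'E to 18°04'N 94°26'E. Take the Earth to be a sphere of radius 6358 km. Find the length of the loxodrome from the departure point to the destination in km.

1004 km

Rhumb course C = atan2(Δλ, Δψ) with Δψ = ln[tan(π/4+φ₂/2)/tan(π/4+φ₁/2)] = +0.1052, Δλ = +0.1254 → C = 49.99°
d = R·|Δφ| / |cos C| = 6358·0.10152 / 0.64290 = 1004 km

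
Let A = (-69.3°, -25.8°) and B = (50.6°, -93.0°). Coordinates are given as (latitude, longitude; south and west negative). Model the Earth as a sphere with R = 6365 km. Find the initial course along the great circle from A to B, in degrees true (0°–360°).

θ = atan2( sin Δλ·cos φ₂ ,  cos φ₁ sin φ₂ − sin φ₁ cos φ₂ cos Δλ )
  = atan2(-0.5851, +0.5032) = 310.70°

310.7°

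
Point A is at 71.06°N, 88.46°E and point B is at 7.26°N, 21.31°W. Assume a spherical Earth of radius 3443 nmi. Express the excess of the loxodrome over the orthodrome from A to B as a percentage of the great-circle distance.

8.8%

Great circle: σ = 1.5602 rad → d_gc = Rσ = 5371.7 nmi
Rhumb: Δφ = -1.1135, Δλ = -1.9158, Δψ = -1.6639, q = Δφ/Δψ = 0.6692 → d_rh = R√(Δφ²+q²Δλ²) = 5846.8 nmi
Excess = (5846.8 − 5371.7) / 5371.7 = 475.1 / 5371.7 = 8.84% ≈ 8.8%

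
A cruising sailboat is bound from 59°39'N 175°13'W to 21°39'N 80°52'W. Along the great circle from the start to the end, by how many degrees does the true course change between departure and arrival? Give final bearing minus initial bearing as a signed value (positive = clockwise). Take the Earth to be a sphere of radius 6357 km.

At departure: θ₁ = atan2(sin Δλ cos φ₂, cos φ₁ sin φ₂ − sin φ₁ cos φ₂ cos Δλ) = 75.06°
At arrival: θ₂ = atan2(sin Δλ cos φ₁, −cos φ₂ sin φ₁ + sin φ₂ cos φ₁ cos Δλ) = 148.31°
Δθ = θ₂ − θ₁ = +73.3°

+73.3°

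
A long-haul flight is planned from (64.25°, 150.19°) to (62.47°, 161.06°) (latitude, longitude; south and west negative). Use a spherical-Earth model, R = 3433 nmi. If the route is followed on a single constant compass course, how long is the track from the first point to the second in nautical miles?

311 nmi

Rhumb course C = atan2(Δλ, Δψ) with Δψ = ln[tan(π/4+φ₂/2)/tan(π/4+φ₁/2)] = -0.0693, Δλ = +0.1897 → C = 110.07°
d = R·|Δφ| / |cos C| = 3433·0.03107 / 0.34316 = 311 nmi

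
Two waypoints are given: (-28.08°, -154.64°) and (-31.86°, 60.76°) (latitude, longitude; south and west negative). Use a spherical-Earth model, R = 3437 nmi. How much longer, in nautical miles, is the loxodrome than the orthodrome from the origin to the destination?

Great circle: cos σ = sin φ₁ sin φ₂ + cos φ₁ cos φ₂ cos Δλ,  σ = 1.9416 rad → d_gc = 6673.3 nmi
Rhumb line: Δψ = -0.0762, q = Δφ/Δψ = 0.8660, d_rh = R√(Δφ²+q²Δλ²) = 7515.4 nmi
Excess = 7515.4 − 6673.3 = 842.1 ≈ 842 nmi

842 nmi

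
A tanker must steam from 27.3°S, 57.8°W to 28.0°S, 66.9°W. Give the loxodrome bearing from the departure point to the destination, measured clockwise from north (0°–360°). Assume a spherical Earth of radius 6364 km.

Δψ = ln[tan(π/4+φ₂/2)/tan(π/4+φ₁/2)] = -0.0138
Δλ = -0.1588 rad (taken the short way round)
course = atan2(Δλ, Δψ) = 265.04°

265.0°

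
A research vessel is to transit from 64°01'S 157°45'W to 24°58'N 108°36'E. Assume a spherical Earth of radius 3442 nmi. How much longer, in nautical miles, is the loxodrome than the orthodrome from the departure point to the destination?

Great circle: cos σ = sin φ₁ sin φ₂ + cos φ₁ cos φ₂ cos Δλ,  σ = 1.9875 rad → d_gc = 6840.8 nmi
Rhumb line: Δψ = +1.9168, q = Δφ/Δψ = 0.8102, d_rh = R√(Δφ²+q²Δλ²) = 7025.2 nmi
Excess = 7025.2 − 6840.8 = 184.4 ≈ 184 nmi

184 nmi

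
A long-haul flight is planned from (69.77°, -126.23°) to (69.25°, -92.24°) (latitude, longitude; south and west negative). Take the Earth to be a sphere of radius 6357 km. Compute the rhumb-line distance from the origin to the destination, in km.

Δψ = ln[tan(π/4+φ₂/2)/tan(π/4+φ₁/2)] = -0.0259;  Δφ = -0.0091 rad,  Δλ = +0.5932 rad
q = Δφ/Δψ = 0.3500
d = R·√(Δφ² + q²Δλ²) = 6357·0.20785 = 1321 km

1321 km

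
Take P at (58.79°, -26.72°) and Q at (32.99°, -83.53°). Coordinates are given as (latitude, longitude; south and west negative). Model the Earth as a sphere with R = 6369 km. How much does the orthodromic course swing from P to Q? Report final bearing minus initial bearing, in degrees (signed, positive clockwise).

-43.4°

Initial bearing θ₁ = atan2(sin Δλ cos φ₂, cos φ₁ sin φ₂ − sin φ₁ cos φ₂ cos Δλ) = 261.05°
Final bearing θ₂ = (initial bearing from the destination back to the start) + 180° = 217.61°
Δθ = θ₂ − θ₁ = -43.4°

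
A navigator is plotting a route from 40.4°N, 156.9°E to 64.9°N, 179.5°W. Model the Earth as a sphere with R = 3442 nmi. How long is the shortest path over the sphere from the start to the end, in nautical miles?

1682 nmi

Haversine: a = sin²(Δφ/2)+cos φ₁ cos φ₂ sin²(Δλ/2) = 0.05853;  σ = 2·atan2(√a,√(1−a))
σ = 28.001° → d = Rσ = 3442·0.48870 = 1682 nmi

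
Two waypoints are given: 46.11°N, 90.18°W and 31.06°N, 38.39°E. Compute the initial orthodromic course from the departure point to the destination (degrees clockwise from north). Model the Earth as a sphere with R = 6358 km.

42.0°

θ = atan2( sin Δλ·cos φ₂ ,  cos φ₁ sin φ₂ − sin φ₁ cos φ₂ cos Δλ )
  = atan2(+0.6698, +0.7426) = 42.05°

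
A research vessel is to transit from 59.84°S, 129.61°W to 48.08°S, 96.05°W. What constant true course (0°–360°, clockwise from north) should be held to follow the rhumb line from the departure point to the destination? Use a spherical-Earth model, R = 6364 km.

Meridional parts: M(φ₁)=-1.3114, M(φ₂)=-0.9596 → ΔM = +0.3518;  Δλ = +0.5857 rad
tan C = Δλ / ΔM = +1.6648 → C = 59.01°

59.0°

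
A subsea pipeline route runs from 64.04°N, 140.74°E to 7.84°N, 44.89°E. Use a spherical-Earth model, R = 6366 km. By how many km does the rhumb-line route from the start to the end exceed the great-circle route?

533 km

Great circle: cos σ = sin φ₁ sin φ₂ + cos φ₁ cos φ₂ cos Δλ,  σ = 1.4923 rad → d_gc = 9499.8 km
Rhumb line: Δψ = -1.3302, q = Δφ/Δψ = 0.7374, d_rh = R√(Δφ²+q²Δλ²) = 10032.7 km
Excess = 10032.7 − 9499.8 = 532.9 ≈ 533 km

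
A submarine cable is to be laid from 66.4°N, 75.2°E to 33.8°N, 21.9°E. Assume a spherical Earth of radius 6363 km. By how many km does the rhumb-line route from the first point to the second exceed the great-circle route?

114 km

Great circle: cos σ = sin φ₁ sin φ₂ + cos φ₁ cos φ₂ cos Δλ,  σ = 0.7833 rad → d_gc = 4984.1 km
Rhumb line: Δψ = -0.9384, q = Δφ/Δψ = 0.6063, d_rh = R√(Δφ²+q²Δλ²) = 5097.9 km
Excess = 5097.9 − 4984.1 = 113.8 ≈ 114 km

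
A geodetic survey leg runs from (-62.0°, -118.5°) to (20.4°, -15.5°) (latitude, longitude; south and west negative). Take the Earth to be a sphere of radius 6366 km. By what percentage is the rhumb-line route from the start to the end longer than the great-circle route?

Great circle: σ = 1.9897 rad → d_gc = Rσ = 12666.4 km
Rhumb: Δφ = +1.4382, Δλ = +1.7977, Δψ = +1.7528, q = Δφ/Δψ = 0.8205 → d_rh = R√(Δφ²+q²Δλ²) = 13114.3 km
Excess = (13114.3 − 12666.4) / 12666.4 = 447.9 / 12666.4 = 3.54% ≈ 3.5%

3.5%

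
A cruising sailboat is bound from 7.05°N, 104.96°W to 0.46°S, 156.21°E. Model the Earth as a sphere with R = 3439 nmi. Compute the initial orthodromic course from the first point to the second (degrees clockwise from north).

θ = atan2( sin Δλ·cos φ₂ ,  cos φ₁ sin φ₂ − sin φ₁ cos φ₂ cos Δλ )
  = atan2(-0.9881, +0.0109) = 270.63°

270.6°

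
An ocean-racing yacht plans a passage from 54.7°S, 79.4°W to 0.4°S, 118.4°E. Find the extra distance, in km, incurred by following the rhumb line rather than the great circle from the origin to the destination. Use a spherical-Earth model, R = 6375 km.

Great circle: cos σ = sin φ₁ sin φ₂ + cos φ₁ cos φ₂ cos Δλ,  σ = 2.1466 rad → d_gc = 13684.4 km
Rhumb line: Δψ = +1.1382, q = Δφ/Δψ = 0.8327, d_rh = R√(Δφ²+q²Δλ²) = 16196.4 km
Excess = 16196.4 − 13684.4 = 2512.0 ≈ 2512 km

2512 km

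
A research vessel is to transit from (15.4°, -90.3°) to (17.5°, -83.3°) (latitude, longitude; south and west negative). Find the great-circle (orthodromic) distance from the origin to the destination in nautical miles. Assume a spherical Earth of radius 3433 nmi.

cos σ = sin φ₁ sin φ₂ + cos φ₁ cos φ₂ cos Δλ
      = sin(15.40°)sin(17.50°) + cos(15.40°)cos(17.50°)cos(7.00°) = 0.9925
σ = 7.033° → d = Rσ = 3433·0.12276 = 421 nmi

421 nmi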